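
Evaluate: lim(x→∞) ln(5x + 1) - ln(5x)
This is an ∞-∞ indeterminate form.

Combine fractions or rationalize to convert ∞-∞ to 0/0 form:
  lim(x→∞) ln(5x + 1) - ln(5x) = 0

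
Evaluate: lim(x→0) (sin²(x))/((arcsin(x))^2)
This is a 0/0 indeterminate form.

Apply L'Hôpital's rule: differentiate numerator and denominator separately.
  f(x) = sin(x)^2   ⇒   f'(x) = 2·sin(x)·cos(x)
  g(x) = asin(x)^2   ⇒   g'(x) = 2·asin(x)/sqrt(1 - x^2)
  lim(x→0) f'(x)/g'(x) = lim(x→0) (2·sin(x)·cos(x))/(2·asin(x)/sqrt(1 - x^2))
  = 1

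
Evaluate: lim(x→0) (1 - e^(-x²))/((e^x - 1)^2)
This is a 0/0 indeterminate form.

Apply L'Hôpital's rule: differentiate numerator and denominator separately.
  f(x) = 1 - e^(-x^2)   ⇒   f'(x) = 2·x·e^(-x^2)
  g(x) = (e^(x) - 1)^2   ⇒   g'(x) = 2·(e^(x) - 1)·e^(x)
  lim(x→0) f'(x)/g'(x) = lim(x→0) (2·x·e^(-x^2))/(2·(e^(x) - 1)·e^(x))
  = 1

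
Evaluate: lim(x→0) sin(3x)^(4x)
This is an exponential indeterminate form.

For exponential indeterminate forms, take the natural log:
  Let L = lim(x→0) sin(3x)^(4x)
  Then ln(L) = lim(x→0) [exponent × ln(base)]
  Evaluate using L'Hôpital or standard limits, then exponentiate.
  L = 1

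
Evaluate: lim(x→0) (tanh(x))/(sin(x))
This is a 0/0 indeterminate form.

Apply L'Hôpital's rule: differentiate numerator and denominator separately.
  f(x) = tanh(x)   ⇒   f'(x) = 1 - tanh(x)^2
  g(x) = sin(x)   ⇒   g'(x) = cos(x)
  lim(x→0) f'(x)/g'(x) = lim(x→0) (1 - tanh(x)^2)/(cos(x))
  = 1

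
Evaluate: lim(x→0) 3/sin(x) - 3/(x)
This is an ∞-∞ indeterminate form.

Combine fractions or rationalize to convert ∞-∞ to 0/0 form:
  lim(x→0) 3/sin(x) - 3/(x) = 0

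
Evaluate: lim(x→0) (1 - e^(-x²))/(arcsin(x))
This is a 0/0 indeterminate form.

Apply L'Hôpital's rule: differentiate numerator and denominator separately.
  f(x) = 1 - e^(-x^2)   ⇒   f'(x) = 2·x·e^(-x^2)
  g(x) = asin(x)   ⇒   g'(x) = 1/sqrt(1 - x^2)
  lim(x→0) f'(x)/g'(x) = lim(x→0) (2·x·e^(-x^2))/(1/sqrt(1 - x^2))
  = 0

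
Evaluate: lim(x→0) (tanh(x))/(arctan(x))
This is a 0/0 indeterminate form.

Apply L'Hôpital's rule: differentiate numerator and denominator separately.
  f(x) = tanh(x)   ⇒   f'(x) = 1 - tanh(x)^2
  g(x) = atan(x)   ⇒   g'(x) = 1/(x^2 + 1)
  lim(x→0) f'(x)/g'(x) = lim(x→0) (1 - tanh(x)^2)/(1/(x^2 + 1))
  = 1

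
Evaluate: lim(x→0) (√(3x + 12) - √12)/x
This is a standard limit.

Factor or rationalize the expression:
  lim(x→0) (√(3x + 12) - √12)/x = sqrt(3)/4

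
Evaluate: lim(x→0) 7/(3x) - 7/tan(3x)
This is an ∞-∞ indeterminate form.

Combine fractions or rationalize to convert ∞-∞ to 0/0 form:
  lim(x→0) 7/(3x) - 7/tan(3x) = 0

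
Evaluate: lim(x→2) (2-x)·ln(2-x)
This is a 0·∞ indeterminate form.

Rewrite 0·∞ as a quotient (0/0 or ∞/∞ form), then apply L'Hôpital's rule:
  lim(x→2) (2-x)·ln(2-x) = 0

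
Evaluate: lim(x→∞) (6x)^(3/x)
This is an exponential indeterminate form.

For exponential indeterminate forms, take the natural log:
  Let L = lim(x→∞) (6x)^(3/x)
  Then ln(L) = lim(x→∞) [exponent × ln(base)]
  Evaluate using L'Hôpital or standard limits, then exponentiate.
  L = 1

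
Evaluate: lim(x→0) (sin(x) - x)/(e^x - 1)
This is a 0/0 indeterminate form.

Apply L'Hôpital's rule: differentiate numerator and denominator separately.
  f(x) = -x + sin(x)   ⇒   f'(x) = cos(x) - 1
  g(x) = e^(x) - 1   ⇒   g'(x) = e^(x)
  lim(x→0) f'(x)/g'(x) = lim(x→0) (cos(x) - 1)/(e^(x))
  = 0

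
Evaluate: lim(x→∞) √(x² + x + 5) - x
This is an ∞-∞ indeterminate form.

Combine fractions or rationalize to convert ∞-∞ to 0/0 form:
  lim(x→∞) √(x² + x + 5) - x = 1/2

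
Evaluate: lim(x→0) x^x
This is an exponential indeterminate form.

For exponential indeterminate forms, take the natural log:
  Let L = lim(x→0) x^x
  Then ln(L) = lim(x→0) [exponent × ln(base)]
  Evaluate using L'Hôpital or standard limits, then exponentiate.
  L = 1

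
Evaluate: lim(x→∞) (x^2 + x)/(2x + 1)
This is an ∞/∞ indeterminate form.

Apply L'Hôpital's rule: differentiate numerator and denominator separately.
  f(x) = x^2 + x   ⇒   f'(x) = 2·x + 1
  g(x) = 2·x + 1   ⇒   g'(x) = 2
  lim(x→∞) f'(x)/g'(x) = lim(x→∞) (2·x + 1)/(2)
  = ∞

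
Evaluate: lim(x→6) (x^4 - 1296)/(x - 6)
This is a standard limit.

Factor or rationalize the expression:
  lim(x→6) (x^4 - 1296)/(x - 6) = 864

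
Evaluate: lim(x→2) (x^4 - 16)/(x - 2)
This is a standard limit.

Factor or rationalize the expression:
  lim(x→2) (x^4 - 16)/(x - 2) = 32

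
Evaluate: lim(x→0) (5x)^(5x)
This is an exponential indeterminate form.

For exponential indeterminate forms, take the natural log:
  Let L = lim(x→0) (5x)^(5x)
  Then ln(L) = lim(x→0) [exponent × ln(base)]
  Evaluate using L'Hôpital or standard limits, then exponentiate.
  L = 1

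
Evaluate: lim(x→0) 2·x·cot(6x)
This is a 0·∞ indeterminate form.

Rewrite 0·∞ as a quotient (0/0 or ∞/∞ form), then apply L'Hôpital's rule:
  lim(x→0) 2·x·cot(6x) = 1/3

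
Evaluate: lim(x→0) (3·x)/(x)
This is a 0/0 indeterminate form.

Apply L'Hôpital's rule: differentiate numerator and denominator separately.
  f(x) = 3·x   ⇒   f'(x) = 3
  g(x) = x   ⇒   g'(x) = 1
  lim(x→0) f'(x)/g'(x) = lim(x→0) (3)/(1)
  = 3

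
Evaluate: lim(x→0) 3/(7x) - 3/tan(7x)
This is an ∞-∞ indeterminate form.

Combine fractions or rationalize to convert ∞-∞ to 0/0 form:
  lim(x→0) 3/(7x) - 3/tan(7x) = 0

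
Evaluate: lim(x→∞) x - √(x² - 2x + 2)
This is an ∞-∞ indeterminate form.

Combine fractions or rationalize to convert ∞-∞ to 0/0 form:
  lim(x→∞) x - √(x² - 2x + 2) = 1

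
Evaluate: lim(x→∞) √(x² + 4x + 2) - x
This is an ∞-∞ indeterminate form.

Combine fractions or rationalize to convert ∞-∞ to 0/0 form:
  lim(x→∞) √(x² + 4x + 2) - x = 2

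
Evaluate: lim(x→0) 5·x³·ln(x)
This is a 0·∞ indeterminate form.

Rewrite 0·∞ as a quotient (0/0 or ∞/∞ form), then apply L'Hôpital's rule:
  lim(x→0) 5·x³·ln(x) = 0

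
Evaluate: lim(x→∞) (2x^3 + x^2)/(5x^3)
This is an ∞/∞ indeterminate form.

Apply L'Hôpital's rule: differentiate numerator and denominator separately.
  f(x) = 2·x^3 + x^2   ⇒   f'(x) = 6·x^2 + 2·x
  g(x) = 5·x^3   ⇒   g'(x) = 15·x^2
  lim(x→∞) f'(x)/g'(x) = lim(x→∞) (6·x^2 + 2·x)/(15·x^2)
  = 2/5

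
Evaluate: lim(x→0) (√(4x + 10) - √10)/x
This is a standard limit.

Factor or rationalize the expression:
  lim(x→0) (√(4x + 10) - √10)/x = sqrt(10)/5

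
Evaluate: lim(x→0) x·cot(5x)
This is a 0·∞ indeterminate form.

Rewrite 0·∞ as a quotient (0/0 or ∞/∞ form), then apply L'Hôpital's rule:
  lim(x→0) x·cot(5x) = 1/5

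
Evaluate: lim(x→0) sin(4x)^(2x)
This is an exponential indeterminate form.

For exponential indeterminate forms, take the natural log:
  Let L = lim(x→0) sin(4x)^(2x)
  Then ln(L) = lim(x→0) [exponent × ln(base)]
  Evaluate using L'Hôpital or standard limits, then exponentiate.
  L = 1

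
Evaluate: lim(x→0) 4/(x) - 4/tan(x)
This is an ∞-∞ indeterminate form.

Combine fractions or rationalize to convert ∞-∞ to 0/0 form:
  lim(x→0) 4/(x) - 4/tan(x) = 0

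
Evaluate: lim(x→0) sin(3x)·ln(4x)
This is a 0·∞ indeterminate form.

Rewrite 0·∞ as a quotient (0/0 or ∞/∞ form), then apply L'Hôpital's rule:
  lim(x→0) sin(3x)·ln(4x) = 0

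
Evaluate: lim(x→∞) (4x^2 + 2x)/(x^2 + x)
This is an ∞/∞ indeterminate form.

Apply L'Hôpital's rule: differentiate numerator and denominator separately.
  f(x) = 4·x^2 + 2·x   ⇒   f'(x) = 8·x + 2
  g(x) = x^2 + x   ⇒   g'(x) = 2·x + 1
  lim(x→∞) f'(x)/g'(x) = lim(x→∞) (8·x + 2)/(2·x + 1)
  = 4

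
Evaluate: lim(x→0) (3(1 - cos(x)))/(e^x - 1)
This is a 0/0 indeterminate form.

Apply L'Hôpital's rule: differentiate numerator and denominator separately.
  f(x) = 3 - 3·cos(x)   ⇒   f'(x) = 3·sin(x)
  g(x) = e^(x) - 1   ⇒   g'(x) = e^(x)
  lim(x→0) f'(x)/g'(x) = lim(x→0) (3·sin(x))/(e^(x))
  = 0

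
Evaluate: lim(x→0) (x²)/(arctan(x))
This is a 0/0 indeterminate form.

Apply L'Hôpital's rule: differentiate numerator and denominator separately.
  f(x) = x^2   ⇒   f'(x) = 2·x
  g(x) = atan(x)   ⇒   g'(x) = 1/(x^2 + 1)
  lim(x→0) f'(x)/g'(x) = lim(x→0) (2·x)/(1/(x^2 + 1))
  = 0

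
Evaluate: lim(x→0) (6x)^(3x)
This is an exponential indeterminate form.

For exponential indeterminate forms, take the natural log:
  Let L = lim(x→0) (6x)^(3x)
  Then ln(L) = lim(x→0) [exponent × ln(base)]
  Evaluate using L'Hôpital or standard limits, then exponentiate.
  L = 1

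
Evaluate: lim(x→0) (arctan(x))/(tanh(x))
This is a 0/0 indeterminate form.

Apply L'Hôpital's rule: differentiate numerator and denominator separately.
  f(x) = atan(x)   ⇒   f'(x) = 1/(x^2 + 1)
  g(x) = tanh(x)   ⇒   g'(x) = 1 - tanh(x)^2
  lim(x→0) f'(x)/g'(x) = lim(x→0) (1/(x^2 + 1))/(1 - tanh(x)^2)
  = 1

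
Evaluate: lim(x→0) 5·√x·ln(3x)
This is a 0·∞ indeterminate form.

Rewrite 0·∞ as a quotient (0/0 or ∞/∞ form), then apply L'Hôpital's rule:
  lim(x→0) 5·√x·ln(3x) = 0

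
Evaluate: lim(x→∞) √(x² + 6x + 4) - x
This is an ∞-∞ indeterminate form.

Combine fractions or rationalize to convert ∞-∞ to 0/0 form:
  lim(x→∞) √(x² + 6x + 4) - x = 3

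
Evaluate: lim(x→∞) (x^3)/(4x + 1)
This is an ∞/∞ indeterminate form.

Apply L'Hôpital's rule: differentiate numerator and denominator separately.
  f(x) = x^3   ⇒   f'(x) = 3·x^2
  g(x) = 4·x + 1   ⇒   g'(x) = 4
  lim(x→∞) f'(x)/g'(x) = lim(x→∞) (3·x^2)/(4)
  = ∞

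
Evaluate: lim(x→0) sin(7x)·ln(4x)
This is a 0·∞ indeterminate form.

Rewrite 0·∞ as a quotient (0/0 or ∞/∞ form), then apply L'Hôpital's rule:
  lim(x→0) sin(7x)·ln(4x) = 0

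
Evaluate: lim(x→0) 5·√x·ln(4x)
This is a 0·∞ indeterminate form.

Rewrite 0·∞ as a quotient (0/0 or ∞/∞ form), then apply L'Hôpital's rule:
  lim(x→0) 5·√x·ln(4x) = 0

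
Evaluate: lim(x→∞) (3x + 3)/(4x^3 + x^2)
This is an ∞/∞ indeterminate form.

Apply L'Hôpital's rule: differentiate numerator and denominator separately.
  f(x) = 3·x + 3   ⇒   f'(x) = 3
  g(x) = 4·x^3 + x^2   ⇒   g'(x) = 12·x^2 + 2·x
  lim(x→∞) f'(x)/g'(x) = lim(x→∞) (3)/(12·x^2 + 2·x)
  = 0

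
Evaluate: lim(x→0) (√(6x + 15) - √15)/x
This is a standard limit.

Factor or rationalize the expression:
  lim(x→0) (√(6x + 15) - √15)/x = sqrt(15)/5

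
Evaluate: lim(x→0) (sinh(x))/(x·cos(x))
This is a 0/0 indeterminate form.

Apply L'Hôpital's rule: differentiate numerator and denominator separately.
  f(x) = sinh(x)   ⇒   f'(x) = cosh(x)
  g(x) = x·cos(x)   ⇒   g'(x) = -x·sin(x) + cos(x)
  lim(x→0) f'(x)/g'(x) = lim(x→0) (cosh(x))/(-x·sin(x) + cos(x))
  = 1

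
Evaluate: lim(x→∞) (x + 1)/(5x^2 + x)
This is an ∞/∞ indeterminate form.

Apply L'Hôpital's rule: differentiate numerator and denominator separately.
  f(x) = x + 1   ⇒   f'(x) = 1
  g(x) = 5·x^2 + x   ⇒   g'(x) = 10·x + 1
  lim(x→∞) f'(x)/g'(x) = lim(x→∞) (1)/(10·x + 1)
  = 0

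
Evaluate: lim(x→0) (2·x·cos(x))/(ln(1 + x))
This is a 0/0 indeterminate form.

Apply L'Hôpital's rule: differentiate numerator and denominator separately.
  f(x) = 2·x·cos(x)   ⇒   f'(x) = -2·x·sin(x) + 2·cos(x)
  g(x) = ln(x + 1)   ⇒   g'(x) = 1/(x + 1)
  lim(x→0) f'(x)/g'(x) = lim(x→0) (-2·x·sin(x) + 2·cos(x))/(1/(x + 1))
  = 2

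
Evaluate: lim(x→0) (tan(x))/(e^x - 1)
This is a 0/0 indeterminate form.

Apply L'Hôpital's rule: differentiate numerator and denominator separately.
  f(x) = tan(x)   ⇒   f'(x) = tan(x)^2 + 1
  g(x) = e^(x) - 1   ⇒   g'(x) = e^(x)
  lim(x→0) f'(x)/g'(x) = lim(x→0) (tan(x)^2 + 1)/(e^(x))
  = 1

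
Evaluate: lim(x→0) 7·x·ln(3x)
This is a 0·∞ indeterminate form.

Rewrite 0·∞ as a quotient (0/0 or ∞/∞ form), then apply L'Hôpital's rule:
  lim(x→0) 7·x·ln(3x) = 0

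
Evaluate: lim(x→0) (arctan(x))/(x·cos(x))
This is a 0/0 indeterminate form.

Apply L'Hôpital's rule: differentiate numerator and denominator separately.
  f(x) = atan(x)   ⇒   f'(x) = 1/(x^2 + 1)
  g(x) = x·cos(x)   ⇒   g'(x) = -x·sin(x) + cos(x)
  lim(x→0) f'(x)/g'(x) = lim(x→0) (1/(x^2 + 1))/(-x·sin(x) + cos(x))
  = 1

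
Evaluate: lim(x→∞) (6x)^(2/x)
This is an exponential indeterminate form.

For exponential indeterminate forms, take the natural log:
  Let L = lim(x→∞) (6x)^(2/x)
  Then ln(L) = lim(x→∞) [exponent × ln(base)]
  Evaluate using L'Hôpital or standard limits, then exponentiate.
  L = 1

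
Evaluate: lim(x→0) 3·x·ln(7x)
This is a 0·∞ indeterminate form.

Rewrite 0·∞ as a quotient (0/0 or ∞/∞ form), then apply L'Hôpital's rule:
  lim(x→0) 3·x·ln(7x) = 0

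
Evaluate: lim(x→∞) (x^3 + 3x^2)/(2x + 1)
This is an ∞/∞ indeterminate form.

Apply L'Hôpital's rule: differentiate numerator and denominator separately.
  f(x) = x^3 + 3·x^2   ⇒   f'(x) = 3·x^2 + 6·x
  g(x) = 2·x + 1   ⇒   g'(x) = 2
  lim(x→∞) f'(x)/g'(x) = lim(x→∞) (3·x^2 + 6·x)/(2)
  = ∞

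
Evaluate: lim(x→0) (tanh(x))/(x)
This is a 0/0 indeterminate form.

Apply L'Hôpital's rule: differentiate numerator and denominator separately.
  f(x) = tanh(x)   ⇒   f'(x) = 1 - tanh(x)^2
  g(x) = x   ⇒   g'(x) = 1
  lim(x→0) f'(x)/g'(x) = lim(x→0) (1 - tanh(x)^2)/(1)
  = 1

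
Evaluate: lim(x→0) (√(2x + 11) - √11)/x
This is a standard limit.

Factor or rationalize the expression:
  lim(x→0) (√(2x + 11) - √11)/x = sqrt(11)/11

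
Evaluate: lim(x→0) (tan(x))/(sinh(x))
This is a 0/0 indeterminate form.

Apply L'Hôpital's rule: differentiate numerator and denominator separately.
  f(x) = tan(x)   ⇒   f'(x) = tan(x)^2 + 1
  g(x) = sinh(x)   ⇒   g'(x) = cosh(x)
  lim(x→0) f'(x)/g'(x) = lim(x→0) (tan(x)^2 + 1)/(cosh(x))
  = 1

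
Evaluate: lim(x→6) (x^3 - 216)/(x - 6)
This is a standard limit.

Factor or rationalize the expression:
  lim(x→6) (x^3 - 216)/(x - 6) = 108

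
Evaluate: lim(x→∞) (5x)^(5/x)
This is an exponential indeterminate form.

For exponential indeterminate forms, take the natural log:
  Let L = lim(x→∞) (5x)^(5/x)
  Then ln(L) = lim(x→∞) [exponent × ln(base)]
  Evaluate using L'Hôpital or standard limits, then exponentiate.
  L = 1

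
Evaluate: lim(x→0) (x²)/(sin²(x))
This is a 0/0 indeterminate form.

Apply L'Hôpital's rule: differentiate numerator and denominator separately.
  f(x) = x^2   ⇒   f'(x) = 2·x
  g(x) = sin(x)^2   ⇒   g'(x) = 2·sin(x)·cos(x)
  lim(x→0) f'(x)/g'(x) = lim(x→0) (2·x)/(2·sin(x)·cos(x))
  = 1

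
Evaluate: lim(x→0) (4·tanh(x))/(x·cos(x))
This is a 0/0 indeterminate form.

Apply L'Hôpital's rule: differentiate numerator and denominator separately.
  f(x) = 4·tanh(x)   ⇒   f'(x) = 4 - 4·tanh(x)^2
  g(x) = x·cos(x)   ⇒   g'(x) = -x·sin(x) + cos(x)
  lim(x→0) f'(x)/g'(x) = lim(x→0) (4 - 4·tanh(x)^2)/(-x·sin(x) + cos(x))
  = 4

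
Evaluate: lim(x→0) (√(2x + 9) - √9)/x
This is a standard limit.

Factor or rationalize the expression:
  lim(x→0) (√(2x + 9) - √9)/x = 1/3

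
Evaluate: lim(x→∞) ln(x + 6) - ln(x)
This is an ∞-∞ indeterminate form.

Combine fractions or rationalize to convert ∞-∞ to 0/0 form:
  lim(x→∞) ln(x + 6) - ln(x) = 0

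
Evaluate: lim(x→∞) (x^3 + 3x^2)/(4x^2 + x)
This is an ∞/∞ indeterminate form.

Apply L'Hôpital's rule: differentiate numerator and denominator separately.
  f(x) = x^3 + 3·x^2   ⇒   f'(x) = 3·x^2 + 6·x
  g(x) = 4·x^2 + x   ⇒   g'(x) = 8·x + 1
  lim(x→∞) f'(x)/g'(x) = lim(x→∞) (3·x^2 + 6·x)/(8·x + 1)
  = ∞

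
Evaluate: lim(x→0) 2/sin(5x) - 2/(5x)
This is an ∞-∞ indeterminate form.

Combine fractions or rationalize to convert ∞-∞ to 0/0 form:
  lim(x→0) 2/sin(5x) - 2/(5x) = 0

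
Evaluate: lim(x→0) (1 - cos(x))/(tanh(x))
This is a 0/0 indeterminate form.

Apply L'Hôpital's rule: differentiate numerator and denominator separately.
  f(x) = 1 - cos(x)   ⇒   f'(x) = sin(x)
  g(x) = tanh(x)   ⇒   g'(x) = 1 - tanh(x)^2
  lim(x→0) f'(x)/g'(x) = lim(x→0) (sin(x))/(1 - tanh(x)^2)
  = 0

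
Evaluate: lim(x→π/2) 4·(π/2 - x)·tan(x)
This is a 0·∞ indeterminate form.

Rewrite 0·∞ as a quotient (0/0 or ∞/∞ form), then apply L'Hôpital's rule:
  lim(x→π/2) 4·(π/2 - x)·tan(x) = 4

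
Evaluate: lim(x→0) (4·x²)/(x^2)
This is a 0/0 indeterminate form.

Apply L'Hôpital's rule: differentiate numerator and denominator separately.
  f(x) = 4·x^2   ⇒   f'(x) = 8·x
  g(x) = x^2   ⇒   g'(x) = 2·x
  lim(x→0) f'(x)/g'(x) = lim(x→0) (8·x)/(2·x)
  = 4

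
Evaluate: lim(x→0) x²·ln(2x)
This is a 0·∞ indeterminate form.

Rewrite 0·∞ as a quotient (0/0 or ∞/∞ form), then apply L'Hôpital's rule:
  lim(x→0) x²·ln(2x) = 0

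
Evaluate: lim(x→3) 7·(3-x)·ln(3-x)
This is a 0·∞ indeterminate form.

Rewrite 0·∞ as a quotient (0/0 or ∞/∞ form), then apply L'Hôpital's rule:
  lim(x→3) 7·(3-x)·ln(3-x) = 0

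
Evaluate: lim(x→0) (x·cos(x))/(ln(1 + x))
This is a 0/0 indeterminate form.

Apply L'Hôpital's rule: differentiate numerator and denominator separately.
  f(x) = x·cos(x)   ⇒   f'(x) = -x·sin(x) + cos(x)
  g(x) = ln(x + 1)   ⇒   g'(x) = 1/(x + 1)
  lim(x→0) f'(x)/g'(x) = lim(x→0) (-x·sin(x) + cos(x))/(1/(x + 1))
  = 1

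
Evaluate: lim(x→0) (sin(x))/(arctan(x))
This is a 0/0 indeterminate form.

Apply L'Hôpital's rule: differentiate numerator and denominator separately.
  f(x) = sin(x)   ⇒   f'(x) = cos(x)
  g(x) = atan(x)   ⇒   g'(x) = 1/(x^2 + 1)
  lim(x→0) f'(x)/g'(x) = lim(x→0) (cos(x))/(1/(x^2 + 1))
  = 1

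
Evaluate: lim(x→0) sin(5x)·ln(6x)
This is a 0·∞ indeterminate form.

Rewrite 0·∞ as a quotient (0/0 or ∞/∞ form), then apply L'Hôpital's rule:
  lim(x→0) sin(5x)·ln(6x) = 0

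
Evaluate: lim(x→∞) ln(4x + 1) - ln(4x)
This is an ∞-∞ indeterminate form.

Combine fractions or rationalize to convert ∞-∞ to 0/0 form:
  lim(x→∞) ln(4x + 1) - ln(4x) = 0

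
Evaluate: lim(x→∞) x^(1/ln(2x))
This is an exponential indeterminate form.

For exponential indeterminate forms, take the natural log:
  Let L = lim(x→∞) x^(1/ln(2x))
  Then ln(L) = lim(x→∞) [exponent × ln(base)]
  Evaluate using L'Hôpital or standard limits, then exponentiate.
  L = e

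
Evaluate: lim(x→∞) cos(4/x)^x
This is an exponential indeterminate form.

For exponential indeterminate forms, take the natural log:
  Let L = lim(x→∞) cos(4/x)^x
  Then ln(L) = lim(x→∞) [exponent × ln(base)]
  Evaluate using L'Hôpital or standard limits, then exponentiate.
  L = 1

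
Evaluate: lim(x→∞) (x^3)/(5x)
This is an ∞/∞ indeterminate form.

Apply L'Hôpital's rule: differentiate numerator and denominator separately.
  f(x) = x^3   ⇒   f'(x) = 3·x^2
  g(x) = 5·x   ⇒   g'(x) = 5
  lim(x→∞) f'(x)/g'(x) = lim(x→∞) (3·x^2)/(5)
  = ∞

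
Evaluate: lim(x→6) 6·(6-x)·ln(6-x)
This is a 0·∞ indeterminate form.

Rewrite 0·∞ as a quotient (0/0 or ∞/∞ form), then apply L'Hôpital's rule:
  lim(x→6) 6·(6-x)·ln(6-x) = 0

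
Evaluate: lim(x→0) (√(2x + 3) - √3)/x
This is a standard limit.

Factor or rationalize the expression:
  lim(x→0) (√(2x + 3) - √3)/x = sqrt(3)/3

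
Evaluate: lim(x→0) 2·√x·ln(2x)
This is a 0·∞ indeterminate form.

Rewrite 0·∞ as a quotient (0/0 or ∞/∞ form), then apply L'Hôpital's rule:
  lim(x→0) 2·√x·ln(2x) = 0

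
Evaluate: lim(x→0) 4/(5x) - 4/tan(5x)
This is an ∞-∞ indeterminate form.

Combine fractions or rationalize to convert ∞-∞ to 0/0 form:
  lim(x→0) 4/(5x) - 4/tan(5x) = 0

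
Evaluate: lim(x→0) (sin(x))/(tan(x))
This is a 0/0 indeterminate form.

Apply L'Hôpital's rule: differentiate numerator and denominator separately.
  f(x) = sin(x)   ⇒   f'(x) = cos(x)
  g(x) = tan(x)   ⇒   g'(x) = tan(x)^2 + 1
  lim(x→0) f'(x)/g'(x) = lim(x→0) (cos(x))/(tan(x)^2 + 1)
  = 1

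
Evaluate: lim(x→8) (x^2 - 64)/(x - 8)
This is a standard limit.

Factor or rationalize the expression:
  lim(x→8) (x^2 - 64)/(x - 8) = 16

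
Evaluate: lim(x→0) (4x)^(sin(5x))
This is an exponential indeterminate form.

For exponential indeterminate forms, take the natural log:
  Let L = lim(x→0) (4x)^(sin(5x))
  Then ln(L) = lim(x→0) [exponent × ln(base)]
  Evaluate using L'Hôpital or standard limits, then exponentiate.
  L = 1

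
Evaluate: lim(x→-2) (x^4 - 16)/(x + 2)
This is a standard limit.

Factor or rationalize the expression:
  lim(x→-2) (x^4 - 16)/(x + 2) = -32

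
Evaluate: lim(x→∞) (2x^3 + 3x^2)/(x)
This is an ∞/∞ indeterminate form.

Apply L'Hôpital's rule: differentiate numerator and denominator separately.
  f(x) = 2·x^3 + 3·x^2   ⇒   f'(x) = 6·x^2 + 6·x
  g(x) = x   ⇒   g'(x) = 1
  lim(x→∞) f'(x)/g'(x) = lim(x→∞) (6·x^2 + 6·x)/(1)
  = ∞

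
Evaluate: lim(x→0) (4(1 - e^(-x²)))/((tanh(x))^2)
This is a 0/0 indeterminate form.

Apply L'Hôpital's rule: differentiate numerator and denominator separately.
  f(x) = 4 - 4·e^(-x^2)   ⇒   f'(x) = 8·x·e^(-x^2)
  g(x) = tanh(x)^2   ⇒   g'(x) = (2 - 2·tanh(x)^2)·tanh(x)
  lim(x→0) f'(x)/g'(x) = lim(x→0) (8·x·e^(-x^2))/((2 - 2·tanh(x)^2)·tanh(x))
  = 4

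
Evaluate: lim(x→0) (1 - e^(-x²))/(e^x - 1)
This is a 0/0 indeterminate form.

Apply L'Hôpital's rule: differentiate numerator and denominator separately.
  f(x) = 1 - e^(-x^2)   ⇒   f'(x) = 2·x·e^(-x^2)
  g(x) = e^(x) - 1   ⇒   g'(x) = e^(x)
  lim(x→0) f'(x)/g'(x) = lim(x→0) (2·x·e^(-x^2))/(e^(x))
  = 0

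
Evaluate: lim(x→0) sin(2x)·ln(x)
This is a 0·∞ indeterminate form.

Rewrite 0·∞ as a quotient (0/0 or ∞/∞ form), then apply L'Hôpital's rule:
  lim(x→0) sin(2x)·ln(x) = 0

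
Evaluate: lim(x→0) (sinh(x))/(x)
This is a 0/0 indeterminate form.

Apply L'Hôpital's rule: differentiate numerator and denominator separately.
  f(x) = sinh(x)   ⇒   f'(x) = cosh(x)
  g(x) = x   ⇒   g'(x) = 1
  lim(x→0) f'(x)/g'(x) = lim(x→0) (cosh(x))/(1)
  = 1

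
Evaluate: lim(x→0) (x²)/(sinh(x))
This is a 0/0 indeterminate form.

Apply L'Hôpital's rule: differentiate numerator and denominator separately.
  f(x) = x^2   ⇒   f'(x) = 2·x
  g(x) = sinh(x)   ⇒   g'(x) = cosh(x)
  lim(x→0) f'(x)/g'(x) = lim(x→0) (2·x)/(cosh(x))
  = 0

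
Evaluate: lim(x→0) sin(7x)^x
This is an exponential indeterminate form.

For exponential indeterminate forms, take the natural log:
  Let L = lim(x→0) sin(7x)^x
  Then ln(L) = lim(x→0) [exponent × ln(base)]
  Evaluate using L'Hôpital or standard limits, then exponentiate.
  L = 1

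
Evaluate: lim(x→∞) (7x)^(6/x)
This is an exponential indeterminate form.

For exponential indeterminate forms, take the natural log:
  Let L = lim(x→∞) (7x)^(6/x)
  Then ln(L) = lim(x→∞) [exponent × ln(base)]
  Evaluate using L'Hôpital or standard limits, then exponentiate.
  L = 1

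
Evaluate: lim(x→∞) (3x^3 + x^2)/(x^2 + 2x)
This is an ∞/∞ indeterminate form.

Apply L'Hôpital's rule: differentiate numerator and denominator separately.
  f(x) = 3·x^3 + x^2   ⇒   f'(x) = 9·x^2 + 2·x
  g(x) = x^2 + 2·x   ⇒   g'(x) = 2·x + 2
  lim(x→∞) f'(x)/g'(x) = lim(x→∞) (9·x^2 + 2·x)/(2·x + 2)
  = ∞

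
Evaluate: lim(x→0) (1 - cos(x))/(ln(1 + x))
This is a 0/0 indeterminate form.

Apply L'Hôpital's rule: differentiate numerator and denominator separately.
  f(x) = 1 - cos(x)   ⇒   f'(x) = sin(x)
  g(x) = ln(x + 1)   ⇒   g'(x) = 1/(x + 1)
  lim(x→0) f'(x)/g'(x) = lim(x→0) (sin(x))/(1/(x + 1))
  = 0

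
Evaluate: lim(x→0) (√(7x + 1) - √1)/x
This is a standard limit.

Factor or rationalize the expression:
  lim(x→0) (√(7x + 1) - √1)/x = 7/2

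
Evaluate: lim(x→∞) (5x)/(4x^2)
This is an ∞/∞ indeterminate form.

Apply L'Hôpital's rule: differentiate numerator and denominator separately.
  f(x) = 5·x   ⇒   f'(x) = 5
  g(x) = 4·x^2   ⇒   g'(x) = 8·x
  lim(x→∞) f'(x)/g'(x) = lim(x→∞) (5)/(8·x)
  = 0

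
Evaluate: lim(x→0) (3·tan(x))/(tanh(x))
This is a 0/0 indeterminate form.

Apply L'Hôpital's rule: differentiate numerator and denominator separately.
  f(x) = 3·tan(x)   ⇒   f'(x) = 3·tan(x)^2 + 3
  g(x) = tanh(x)   ⇒   g'(x) = 1 - tanh(x)^2
  lim(x→0) f'(x)/g'(x) = lim(x→0) (3·tan(x)^2 + 3)/(1 - tanh(x)^2)
  = 3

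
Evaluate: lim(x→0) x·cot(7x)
This is a 0·∞ indeterminate form.

Rewrite 0·∞ as a quotient (0/0 or ∞/∞ form), then apply L'Hôpital's rule:
  lim(x→0) x·cot(7x) = 1/7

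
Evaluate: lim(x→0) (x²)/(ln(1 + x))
This is a 0/0 indeterminate form.

Apply L'Hôpital's rule: differentiate numerator and denominator separately.
  f(x) = x^2   ⇒   f'(x) = 2·x
  g(x) = ln(x + 1)   ⇒   g'(x) = 1/(x + 1)
  lim(x→0) f'(x)/g'(x) = lim(x→0) (2·x)/(1/(x + 1))
  = 0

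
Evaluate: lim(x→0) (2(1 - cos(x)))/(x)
This is a 0/0 indeterminate form.

Apply L'Hôpital's rule: differentiate numerator and denominator separately.
  f(x) = 2 - 2·cos(x)   ⇒   f'(x) = 2·sin(x)
  g(x) = x   ⇒   g'(x) = 1
  lim(x→0) f'(x)/g'(x) = lim(x→0) (2·sin(x))/(1)
  = 0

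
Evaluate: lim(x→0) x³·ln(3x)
This is a 0·∞ indeterminate form.

Rewrite 0·∞ as a quotient (0/0 or ∞/∞ form), then apply L'Hôpital's rule:
  lim(x→0) x³·ln(3x) = 0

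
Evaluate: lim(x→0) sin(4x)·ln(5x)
This is a 0·∞ indeterminate form.

Rewrite 0·∞ as a quotient (0/0 or ∞/∞ form), then apply L'Hôpital's rule:
  lim(x→0) sin(4x)·ln(5x) = 0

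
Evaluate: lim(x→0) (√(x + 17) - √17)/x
This is a standard limit.

Factor or rationalize the expression:
  lim(x→0) (√(x + 17) - √17)/x = sqrt(17)/34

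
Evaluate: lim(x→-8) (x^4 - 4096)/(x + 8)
This is a standard limit.

Factor or rationalize the expression:
  lim(x→-8) (x^4 - 4096)/(x + 8) = -2048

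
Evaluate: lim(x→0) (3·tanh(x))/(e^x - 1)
This is a 0/0 indeterminate form.

Apply L'Hôpital's rule: differentiate numerator and denominator separately.
  f(x) = 3·tanh(x)   ⇒   f'(x) = 3 - 3·tanh(x)^2
  g(x) = e^(x) - 1   ⇒   g'(x) = e^(x)
  lim(x→0) f'(x)/g'(x) = lim(x→0) (3 - 3·tanh(x)^2)/(e^(x))
  = 3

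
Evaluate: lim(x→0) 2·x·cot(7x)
This is a 0·∞ indeterminate form.

Rewrite 0·∞ as a quotient (0/0 or ∞/∞ form), then apply L'Hôpital's rule:
  lim(x→0) 2·x·cot(7x) = 2/7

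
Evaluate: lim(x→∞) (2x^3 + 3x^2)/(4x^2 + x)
This is an ∞/∞ indeterminate form.

Apply L'Hôpital's rule: differentiate numerator and denominator separately.
  f(x) = 2·x^3 + 3·x^2   ⇒   f'(x) = 6·x^2 + 6·x
  g(x) = 4·x^2 + x   ⇒   g'(x) = 8·x + 1
  lim(x→∞) f'(x)/g'(x) = lim(x→∞) (6·x^2 + 6·x)/(8·x + 1)
  = ∞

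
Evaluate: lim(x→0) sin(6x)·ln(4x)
This is a 0·∞ indeterminate form.

Rewrite 0·∞ as a quotient (0/0 or ∞/∞ form), then apply L'Hôpital's rule:
  lim(x→0) sin(6x)·ln(4x) = 0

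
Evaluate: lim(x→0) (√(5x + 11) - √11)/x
This is a standard limit.

Factor or rationalize the expression:
  lim(x→0) (√(5x + 11) - √11)/x = 5·sqrt(11)/22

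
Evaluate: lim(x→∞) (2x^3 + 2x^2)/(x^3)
This is an ∞/∞ indeterminate form.

Apply L'Hôpital's rule: differentiate numerator and denominator separately.
  f(x) = 2·x^3 + 2·x^2   ⇒   f'(x) = 6·x^2 + 4·x
  g(x) = x^3   ⇒   g'(x) = 3·x^2
  lim(x→∞) f'(x)/g'(x) = lim(x→∞) (6·x^2 + 4·x)/(3·x^2)
  = 2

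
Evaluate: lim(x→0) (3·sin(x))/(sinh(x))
This is a 0/0 indeterminate form.

Apply L'Hôpital's rule: differentiate numerator and denominator separately.
  f(x) = 3·sin(x)   ⇒   f'(x) = 3·cos(x)
  g(x) = sinh(x)   ⇒   g'(x) = cosh(x)
  lim(x→0) f'(x)/g'(x) = lim(x→0) (3·cos(x))/(cosh(x))
  = 3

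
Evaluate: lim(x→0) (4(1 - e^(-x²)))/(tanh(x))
This is a 0/0 indeterminate form.

Apply L'Hôpital's rule: differentiate numerator and denominator separately.
  f(x) = 4 - 4·e^(-x^2)   ⇒   f'(x) = 8·x·e^(-x^2)
  g(x) = tanh(x)   ⇒   g'(x) = 1 - tanh(x)^2
  lim(x→0) f'(x)/g'(x) = lim(x→0) (8·x·e^(-x^2))/(1 - tanh(x)^2)
  = 0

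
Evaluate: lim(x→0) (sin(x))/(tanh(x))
This is a 0/0 indeterminate form.

Apply L'Hôpital's rule: differentiate numerator and denominator separately.
  f(x) = sin(x)   ⇒   f'(x) = cos(x)
  g(x) = tanh(x)   ⇒   g'(x) = 1 - tanh(x)^2
  lim(x→0) f'(x)/g'(x) = lim(x→0) (cos(x))/(1 - tanh(x)^2)
  = 1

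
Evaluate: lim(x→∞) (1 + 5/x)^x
This is an exponential indeterminate form.

For exponential indeterminate forms, take the natural log:
  Let L = lim(x→∞) (1 + 5/x)^x
  Then ln(L) = lim(x→∞) [exponent × ln(base)]
  Evaluate using L'Hôpital or standard limits, then exponentiate.
  L = e^(5)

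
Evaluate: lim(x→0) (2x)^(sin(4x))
This is an exponential indeterminate form.

For exponential indeterminate forms, take the natural log:
  Let L = lim(x→0) (2x)^(sin(4x))
  Then ln(L) = lim(x→0) [exponent × ln(base)]
  Evaluate using L'Hôpital or standard limits, then exponentiate.
  L = 1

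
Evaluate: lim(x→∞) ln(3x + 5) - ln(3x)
This is an ∞-∞ indeterminate form.

Combine fractions or rationalize to convert ∞-∞ to 0/0 form:
  lim(x→∞) ln(3x + 5) - ln(3x) = 0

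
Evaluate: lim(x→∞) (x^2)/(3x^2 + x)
This is an ∞/∞ indeterminate form.

Apply L'Hôpital's rule: differentiate numerator and denominator separately.
  f(x) = x^2   ⇒   f'(x) = 2·x
  g(x) = 3·x^2 + x   ⇒   g'(x) = 6·x + 1
  lim(x→∞) f'(x)/g'(x) = lim(x→∞) (2·x)/(6·x + 1)
  = 1/3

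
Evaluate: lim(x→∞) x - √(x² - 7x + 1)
This is an ∞-∞ indeterminate form.

Combine fractions or rationalize to convert ∞-∞ to 0/0 form:
  lim(x→∞) x - √(x² - 7x + 1) = 7/2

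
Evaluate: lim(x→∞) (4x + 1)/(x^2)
This is an ∞/∞ indeterminate form.

Apply L'Hôpital's rule: differentiate numerator and denominator separately.
  f(x) = 4·x + 1   ⇒   f'(x) = 4
  g(x) = x^2   ⇒   g'(x) = 2·x
  lim(x→∞) f'(x)/g'(x) = lim(x→∞) (4)/(2·x)
  = 0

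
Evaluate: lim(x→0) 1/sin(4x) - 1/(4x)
This is an ∞-∞ indeterminate form.

Combine fractions or rationalize to convert ∞-∞ to 0/0 form:
  lim(x→0) 1/sin(4x) - 1/(4x) = 0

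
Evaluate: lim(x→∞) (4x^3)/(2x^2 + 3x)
This is an ∞/∞ indeterminate form.

Apply L'Hôpital's rule: differentiate numerator and denominator separately.
  f(x) = 4·x^3   ⇒   f'(x) = 12·x^2
  g(x) = 2·x^2 + 3·x   ⇒   g'(x) = 4·x + 3
  lim(x→∞) f'(x)/g'(x) = lim(x→∞) (12·x^2)/(4·x + 3)
  = ∞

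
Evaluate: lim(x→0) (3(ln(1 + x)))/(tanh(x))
This is a 0/0 indeterminate form.

Apply L'Hôpital's rule: differentiate numerator and denominator separately.
  f(x) = 3·ln(x + 1)   ⇒   f'(x) = 3/(x + 1)
  g(x) = tanh(x)   ⇒   g'(x) = 1 - tanh(x)^2
  lim(x→0) f'(x)/g'(x) = lim(x→0) (3/(x + 1))/(1 - tanh(x)^2)
  = 3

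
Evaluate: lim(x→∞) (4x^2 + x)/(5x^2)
This is an ∞/∞ indeterminate form.

Apply L'Hôpital's rule: differentiate numerator and denominator separately.
  f(x) = 4·x^2 + x   ⇒   f'(x) = 8·x + 1
  g(x) = 5·x^2   ⇒   g'(x) = 10·x
  lim(x→∞) f'(x)/g'(x) = lim(x→∞) (8·x + 1)/(10·x)
  = 4/5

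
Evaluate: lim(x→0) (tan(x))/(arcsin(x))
This is a 0/0 indeterminate form.

Apply L'Hôpital's rule: differentiate numerator and denominator separately.
  f(x) = tan(x)   ⇒   f'(x) = tan(x)^2 + 1
  g(x) = asin(x)   ⇒   g'(x) = 1/sqrt(1 - x^2)
  lim(x→0) f'(x)/g'(x) = lim(x→0) (tan(x)^2 + 1)/(1/sqrt(1 - x^2))
  = 1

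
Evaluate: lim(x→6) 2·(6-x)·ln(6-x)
This is a 0·∞ indeterminate form.

Rewrite 0·∞ as a quotient (0/0 or ∞/∞ form), then apply L'Hôpital's rule:
  lim(x→6) 2·(6-x)·ln(6-x) = 0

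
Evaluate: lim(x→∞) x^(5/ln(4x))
This is an exponential indeterminate form.

For exponential indeterminate forms, take the natural log:
  Let L = lim(x→∞) x^(5/ln(4x))
  Then ln(L) = lim(x→∞) [exponent × ln(base)]
  Evaluate using L'Hôpital or standard limits, then exponentiate.
  L = e^(5)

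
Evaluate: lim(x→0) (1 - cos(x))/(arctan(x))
This is a 0/0 indeterminate form.

Apply L'Hôpital's rule: differentiate numerator and denominator separately.
  f(x) = 1 - cos(x)   ⇒   f'(x) = sin(x)
  g(x) = atan(x)   ⇒   g'(x) = 1/(x^2 + 1)
  lim(x→0) f'(x)/g'(x) = lim(x→0) (sin(x))/(1/(x^2 + 1))
  = 0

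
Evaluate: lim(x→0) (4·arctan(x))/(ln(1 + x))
This is a 0/0 indeterminate form.

Apply L'Hôpital's rule: differentiate numerator and denominator separately.
  f(x) = 4·atan(x)   ⇒   f'(x) = 4/(x^2 + 1)
  g(x) = ln(x + 1)   ⇒   g'(x) = 1/(x + 1)
  lim(x→0) f'(x)/g'(x) = lim(x→0) (4/(x^2 + 1))/(1/(x + 1))
  = 4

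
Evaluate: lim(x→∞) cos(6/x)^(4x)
This is an exponential indeterminate form.

For exponential indeterminate forms, take the natural log:
  Let L = lim(x→∞) cos(6/x)^(4x)
  Then ln(L) = lim(x→∞) [exponent × ln(base)]
  Evaluate using L'Hôpital or standard limits, then exponentiate.
  L = 1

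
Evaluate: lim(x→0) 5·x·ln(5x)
This is a 0·∞ indeterminate form.

Rewrite 0·∞ as a quotient (0/0 or ∞/∞ form), then apply L'Hôpital's rule:
  lim(x→0) 5·x·ln(5x) = 0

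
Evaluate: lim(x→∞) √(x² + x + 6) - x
This is an ∞-∞ indeterminate form.

Combine fractions or rationalize to convert ∞-∞ to 0/0 form:
  lim(x→∞) √(x² + x + 6) - x = 1/2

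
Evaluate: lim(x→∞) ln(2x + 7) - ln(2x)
This is an ∞-∞ indeterminate form.

Combine fractions or rationalize to convert ∞-∞ to 0/0 form:
  lim(x→∞) ln(2x + 7) - ln(2x) = 0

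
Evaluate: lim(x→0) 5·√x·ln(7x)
This is a 0·∞ indeterminate form.

Rewrite 0·∞ as a quotient (0/0 or ∞/∞ form), then apply L'Hôpital's rule:
  lim(x→0) 5·√x·ln(7x) = 0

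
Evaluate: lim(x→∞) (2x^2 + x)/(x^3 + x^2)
This is an ∞/∞ indeterminate form.

Apply L'Hôpital's rule: differentiate numerator and denominator separately.
  f(x) = 2·x^2 + x   ⇒   f'(x) = 4·x + 1
  g(x) = x^3 + x^2   ⇒   g'(x) = 3·x^2 + 2·x
  lim(x→∞) f'(x)/g'(x) = lim(x→∞) (4·x + 1)/(3·x^2 + 2·x)
  = 0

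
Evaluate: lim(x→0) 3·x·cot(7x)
This is a 0·∞ indeterminate form.

Rewrite 0·∞ as a quotient (0/0 or ∞/∞ form), then apply L'Hôpital's rule:
  lim(x→0) 3·x·cot(7x) = 3/7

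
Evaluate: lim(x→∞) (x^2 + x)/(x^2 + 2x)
This is an ∞/∞ indeterminate form.

Apply L'Hôpital's rule: differentiate numerator and denominator separately.
  f(x) = x^2 + x   ⇒   f'(x) = 2·x + 1
  g(x) = x^2 + 2·x   ⇒   g'(x) = 2·x + 2
  lim(x→∞) f'(x)/g'(x) = lim(x→∞) (2·x + 1)/(2·x + 2)
  = 1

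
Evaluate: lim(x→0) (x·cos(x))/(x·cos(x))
This is a 0/0 indeterminate form.

Apply L'Hôpital's rule: differentiate numerator and denominator separately.
  f(x) = x·cos(x)   ⇒   f'(x) = -x·sin(x) + cos(x)
  g(x) = x·cos(x)   ⇒   g'(x) = -x·sin(x) + cos(x)
  lim(x→0) f'(x)/g'(x) = lim(x→0) (-x·sin(x) + cos(x))/(-x·sin(x) + cos(x))
  = 1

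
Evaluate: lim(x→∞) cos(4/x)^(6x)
This is an exponential indeterminate form.

For exponential indeterminate forms, take the natural log:
  Let L = lim(x→∞) cos(4/x)^(6x)
  Then ln(L) = lim(x→∞) [exponent × ln(base)]
  Evaluate using L'Hôpital or standard limits, then exponentiate.
  L = 1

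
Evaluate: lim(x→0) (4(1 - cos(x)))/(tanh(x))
This is a 0/0 indeterminate form.

Apply L'Hôpital's rule: differentiate numerator and denominator separately.
  f(x) = 4 - 4·cos(x)   ⇒   f'(x) = 4·sin(x)
  g(x) = tanh(x)   ⇒   g'(x) = 1 - tanh(x)^2
  lim(x→0) f'(x)/g'(x) = lim(x→0) (4·sin(x))/(1 - tanh(x)^2)
  = 0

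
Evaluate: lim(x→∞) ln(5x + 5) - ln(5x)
This is an ∞-∞ indeterminate form.

Combine fractions or rationalize to convert ∞-∞ to 0/0 form:
  lim(x→∞) ln(5x + 5) - ln(5x) = 0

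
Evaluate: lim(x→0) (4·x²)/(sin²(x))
This is a 0/0 indeterminate form.

Apply L'Hôpital's rule: differentiate numerator and denominator separately.
  f(x) = 4·x^2   ⇒   f'(x) = 8·x
  g(x) = sin(x)^2   ⇒   g'(x) = 2·sin(x)·cos(x)
  lim(x→0) f'(x)/g'(x) = lim(x→0) (8·x)/(2·sin(x)·cos(x))
  = 4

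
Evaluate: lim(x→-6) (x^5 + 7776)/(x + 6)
This is a standard limit.

Factor or rationalize the expression:
  lim(x→-6) (x^5 + 7776)/(x + 6) = 6480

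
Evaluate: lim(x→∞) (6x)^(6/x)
This is an exponential indeterminate form.

For exponential indeterminate forms, take the natural log:
  Let L = lim(x→∞) (6x)^(6/x)
  Then ln(L) = lim(x→∞) [exponent × ln(base)]
  Evaluate using L'Hôpital or standard limits, then exponentiate.
  L = 1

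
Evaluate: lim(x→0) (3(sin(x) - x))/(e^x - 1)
This is a 0/0 indeterminate form.

Apply L'Hôpital's rule: differentiate numerator and denominator separately.
  f(x) = -3·x + 3·sin(x)   ⇒   f'(x) = 3·cos(x) - 3
  g(x) = e^(x) - 1   ⇒   g'(x) = e^(x)
  lim(x→0) f'(x)/g'(x) = lim(x→0) (3·cos(x) - 3)/(e^(x))
  = 0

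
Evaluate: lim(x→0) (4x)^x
This is an exponential indeterminate form.

For exponential indeterminate forms, take the natural log:
  Let L = lim(x→0) (4x)^x
  Then ln(L) = lim(x→0) [exponent × ln(base)]
  Evaluate using L'Hôpital or standard limits, then exponentiate.
  L = 1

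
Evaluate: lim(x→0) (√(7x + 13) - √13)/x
This is a standard limit.

Factor or rationalize the expression:
  lim(x→0) (√(7x + 13) - √13)/x = 7·sqrt(13)/26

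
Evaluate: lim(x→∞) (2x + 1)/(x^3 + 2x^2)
This is an ∞/∞ indeterminate form.

Apply L'Hôpital's rule: differentiate numerator and denominator separately.
  f(x) = 2·x + 1   ⇒   f'(x) = 2
  g(x) = x^3 + 2·x^2   ⇒   g'(x) = 3·x^2 + 4·x
  lim(x→∞) f'(x)/g'(x) = lim(x→∞) (2)/(3·x^2 + 4·x)
  = 0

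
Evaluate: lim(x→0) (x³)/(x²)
This is a 0/0 indeterminate form.

Apply L'Hôpital's rule: differentiate numerator and denominator separately.
  f(x) = x^3   ⇒   f'(x) = 3·x^2
  g(x) = x^2   ⇒   g'(x) = 2·x
  lim(x→0) f'(x)/g'(x) = lim(x→0) (3·x^2)/(2·x)
  = 0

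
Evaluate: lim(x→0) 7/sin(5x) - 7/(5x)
This is an ∞-∞ indeterminate form.

Combine fractions or rationalize to convert ∞-∞ to 0/0 form:
  lim(x→0) 7/sin(5x) - 7/(5x) = 0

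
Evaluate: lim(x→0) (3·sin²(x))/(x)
This is a 0/0 indeterminate form.

Apply L'Hôpital's rule: differentiate numerator and denominator separately.
  f(x) = 3·sin(x)^2   ⇒   f'(x) = 6·sin(x)·cos(x)
  g(x) = x   ⇒   g'(x) = 1
  lim(x→0) f'(x)/g'(x) = lim(x→0) (6·sin(x)·cos(x))/(1)
  = 0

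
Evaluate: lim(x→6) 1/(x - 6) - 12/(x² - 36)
This is an ∞-∞ indeterminate form.

Combine fractions or rationalize to convert ∞-∞ to 0/0 form:
  lim(x→6) 1/(x - 6) - 12/(x² - 36) = 1/12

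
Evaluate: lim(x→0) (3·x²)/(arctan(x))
This is a 0/0 indeterminate form.

Apply L'Hôpital's rule: differentiate numerator and denominator separately.
  f(x) = 3·x^2   ⇒   f'(x) = 6·x
  g(x) = atan(x)   ⇒   g'(x) = 1/(x^2 + 1)
  lim(x→0) f'(x)/g'(x) = lim(x→0) (6·x)/(1/(x^2 + 1))
  = 0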